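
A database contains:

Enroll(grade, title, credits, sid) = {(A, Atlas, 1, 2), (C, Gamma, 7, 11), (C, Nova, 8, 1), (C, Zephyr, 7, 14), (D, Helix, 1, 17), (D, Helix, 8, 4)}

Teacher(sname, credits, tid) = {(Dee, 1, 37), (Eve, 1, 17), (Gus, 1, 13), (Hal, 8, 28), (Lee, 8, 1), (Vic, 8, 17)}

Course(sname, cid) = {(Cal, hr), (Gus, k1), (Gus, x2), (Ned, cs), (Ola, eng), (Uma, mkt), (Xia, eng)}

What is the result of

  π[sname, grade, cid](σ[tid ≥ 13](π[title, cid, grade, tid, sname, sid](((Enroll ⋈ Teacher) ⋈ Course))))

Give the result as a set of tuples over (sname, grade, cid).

{(Gus, A, k1), (Gus, A, x2), (Gus, D, k1), (Gus, D, x2)}

Natural join on credits: {(A, Atlas, 1, 2, Dee, 37), (A, Atlas, 1, 2, Eve, 17), (A, Atlas, 1, 2, Gus, 13), (C, Nova, 8, 1, Hal, 28), (C, Nova, 8, 1, Lee, 1), (C, Nova, 8, 1, Vic, 17), (D, Helix, 1, 17, Dee, 37), (D, Helix, 1, 17, Eve, 17), (D, Helix, 1, 17, Gus, 13), (D, Helix, 8, 4, Hal, 28), (D, Helix, 8, 4, Lee, 1), (D, Helix, 8, 4, Vic, 17)}
Natural join on sname: {(A, Atlas, 1, 2, Gus, 13, k1), (A, Atlas, 1, 2, Gus, 13, x2), (D, Helix, 1, 17, Gus, 13, k1), (D, Helix, 1, 17, Gus, 13, x2)}
π[title, cid, grade, tid, sname, sid]: project onto (title, cid, grade, tid, sname, sid) → {(Atlas, k1, A, 13, Gus, 2), (Atlas, x2, A, 13, Gus, 2), (Helix, k1, D, 13, Gus, 17), (Helix, x2, D, 13, Gus, 17)}
Filtering on tid ≥ 13 leaves {(Atlas, k1, A, 13, Gus, 2), (Atlas, x2, A, 13, Gus, 2), (Helix, k1, D, 13, Gus, 17), (Helix, x2, D, 13, Gus, 17)}.
π[sname, grade, cid]: project onto (sname, grade, cid) → {(Gus, A, k1), (Gus, A, x2), (Gus, D, k1), (Gus, D, x2)}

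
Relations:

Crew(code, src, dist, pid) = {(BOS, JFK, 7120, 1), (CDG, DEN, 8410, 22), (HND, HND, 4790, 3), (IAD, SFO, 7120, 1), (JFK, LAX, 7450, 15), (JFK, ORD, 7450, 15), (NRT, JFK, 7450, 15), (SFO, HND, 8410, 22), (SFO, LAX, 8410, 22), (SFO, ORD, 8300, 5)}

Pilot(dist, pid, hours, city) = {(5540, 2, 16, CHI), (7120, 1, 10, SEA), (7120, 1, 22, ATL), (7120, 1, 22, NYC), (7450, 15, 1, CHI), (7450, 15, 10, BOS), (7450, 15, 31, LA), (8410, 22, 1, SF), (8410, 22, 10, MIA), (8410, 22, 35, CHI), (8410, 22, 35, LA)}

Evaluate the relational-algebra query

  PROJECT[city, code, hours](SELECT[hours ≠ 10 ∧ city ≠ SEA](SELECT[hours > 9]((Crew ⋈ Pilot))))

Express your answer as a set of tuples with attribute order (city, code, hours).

{(ATL, BOS, 22), (ATL, IAD, 22), (CHI, CDG, 35), (CHI, SFO, 35), (LA, CDG, 35), (LA, JFK, 31), (LA, NRT, 31), (LA, SFO, 35), (NYC, BOS, 22), (NYC, IAD, 22)}

Crew ⋈ Pilot (natural join on dist, pid): {(BOS, JFK, 7120, 1, 10, SEA), (BOS, JFK, 7120, 1, 22, ATL), (BOS, JFK, 7120, 1, 22, NYC), (CDG, DEN, 8410, 22, 1, SF), (CDG, DEN, 8410, 22, 10, MIA), (CDG, DEN, 8410, 22, 35, CHI), (CDG, DEN, 8410, 22, 35, LA), (IAD, SFO, 7120, 1, 10, SEA), (IAD, SFO, 7120, 1, 22, ATL), (IAD, SFO, 7120, 1, 22, NYC), (JFK, LAX, 7450, 15, 1, CHI), (JFK, LAX, 7450, 15, 10, BOS), (JFK, LAX, 7450, 15, 31, LA), (JFK, ORD, 7450, 15, 1, CHI), (JFK, ORD, 7450, 15, 10, BOS), (JFK, ORD, 7450, 15, 31, LA), (NRT, JFK, 7450, 15, 1, CHI), (NRT, JFK, 7450, 15, 10, BOS), (NRT, JFK, 7450, 15, 31, LA), (SFO, HND, 8410, 22, 1, SF), (SFO, HND, 8410, 22, 10, MIA), (SFO, HND, 8410, 22, 35, CHI), (SFO, HND, 8410, 22, 35, LA), (SFO, LAX, 8410, 22, 1, SF), (SFO, LAX, 8410, 22, 10, MIA), (SFO, LAX, 8410, 22, 35, CHI), (SFO, LAX, 8410, 22, 35, LA)}
Apply σ_{hours > 9}; surviving tuples: {(BOS, JFK, 7120, 1, 10, SEA), (BOS, JFK, 7120, 1, 22, ATL), (BOS, JFK, 7120, 1, 22, NYC), (CDG, DEN, 8410, 22, 10, MIA), (CDG, DEN, 8410, 22, 35, CHI), (CDG, DEN, 8410, 22, 35, LA), (IAD, SFO, 7120, 1, 10, SEA), (IAD, SFO, 7120, 1, 22, ATL), (IAD, SFO, 7120, 1, 22, NYC), (JFK, LAX, 7450, 15, 10, BOS), (JFK, LAX, 7450, 15, 31, LA), (JFK, ORD, 7450, 15, 10, BOS), (JFK, ORD, 7450, 15, 31, LA), (NRT, JFK, 7450, 15, 10, BOS), (NRT, JFK, 7450, 15, 31, LA), (SFO, HND, 8410, 22, 10, MIA), (SFO, HND, 8410, 22, 35, CHI), (SFO, HND, 8410, 22, 35, LA), (SFO, LAX, 8410, 22, 10, MIA), (SFO, LAX, 8410, 22, 35, CHI), (SFO, LAX, 8410, 22, 35, LA)}
Apply σ_{hours ≠ 10 ∧ city ≠ SEA}; surviving tuples: {(BOS, JFK, 7120, 1, 22, ATL), (BOS, JFK, 7120, 1, 22, NYC), (CDG, DEN, 8410, 22, 35, CHI), (CDG, DEN, 8410, 22, 35, LA), (IAD, SFO, 7120, 1, 22, ATL), (IAD, SFO, 7120, 1, 22, NYC), (JFK, LAX, 7450, 15, 31, LA), (JFK, ORD, 7450, 15, 31, LA), (NRT, JFK, 7450, 15, 31, LA), (SFO, HND, 8410, 22, 35, CHI), (SFO, HND, 8410, 22, 35, LA), (SFO, LAX, 8410, 22, 35, CHI), (SFO, LAX, 8410, 22, 35, LA)}
π[city, code, hours]: project onto (city, code, hours) (3 duplicate(s) eliminated) → {(ATL, BOS, 22), (ATL, IAD, 22), (CHI, CDG, 35), (CHI, SFO, 35), (LA, CDG, 35), (LA, JFK, 31), (LA, NRT, 31), (LA, SFO, 35), (NYC, BOS, 22), (NYC, IAD, 22)}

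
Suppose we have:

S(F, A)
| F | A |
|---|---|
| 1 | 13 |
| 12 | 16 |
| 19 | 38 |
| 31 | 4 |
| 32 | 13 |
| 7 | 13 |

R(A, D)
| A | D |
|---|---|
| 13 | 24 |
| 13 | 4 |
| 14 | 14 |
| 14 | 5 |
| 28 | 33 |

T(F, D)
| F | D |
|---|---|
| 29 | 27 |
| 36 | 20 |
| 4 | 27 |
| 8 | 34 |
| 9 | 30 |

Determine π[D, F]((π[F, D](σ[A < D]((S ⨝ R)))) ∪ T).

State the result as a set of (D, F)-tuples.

{(20, 36), (24, 1), (24, 32), (24, 7), (27, 29), (27, 4), (30, 9), (34, 8)}

Natural join on A: {(1, 13, 24), (1, 13, 4), (32, 13, 24), (32, 13, 4), (7, 13, 24), (7, 13, 4)}
σ[A < D]: keep tuples satisfying A < D → {(1, 13, 24), (32, 13, 24), (7, 13, 24)}
π_{F, D} gives {(1, 24), (32, 24), (7, 24)}.
Taking the union: {(1, 24), (29, 27), (32, 24), (36, 20), (4, 27), (7, 24), (8, 34), (9, 30)}
π_{D, F} gives {(20, 36), (24, 1), (24, 32), (24, 7), (27, 29), (27, 4), (30, 9), (34, 8)}.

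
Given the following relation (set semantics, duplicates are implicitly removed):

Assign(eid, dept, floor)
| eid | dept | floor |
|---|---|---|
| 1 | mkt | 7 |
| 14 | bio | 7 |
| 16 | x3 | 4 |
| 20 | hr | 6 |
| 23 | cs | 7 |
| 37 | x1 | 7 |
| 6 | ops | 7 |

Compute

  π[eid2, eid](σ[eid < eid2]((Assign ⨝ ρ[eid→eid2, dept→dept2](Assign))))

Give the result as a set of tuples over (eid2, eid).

ρ[eid→eid2, dept→dept2]: schema becomes (eid2, dept2, floor); tuples unchanged.
Assign ⋈ ρ[eid→eid2, dept→dept2](Assign) (natural join on floor): {(1, mkt, 7, 1, mkt), (1, mkt, 7, 14, bio), (1, mkt, 7, 23, cs), (1, mkt, 7, 37, x1), (1, mkt, 7, 6, ops), (14, bio, 7, 1, mkt), (14, bio, 7, 14, bio), (14, bio, 7, 23, cs), (14, bio, 7, 37, x1), (14, bio, 7, 6, ops), (16, x3, 4, 16, x3), (20, hr, 6, 20, hr), (23, cs, 7, 1, mkt), (23, cs, 7, 14, bio), (23, cs, 7, 23, cs), (23, cs, 7, 37, x1), (23, cs, 7, 6, ops), (37, x1, 7, 1, mkt), (37, x1, 7, 14, bio), (37, x1, 7, 23, cs), (37, x1, 7, 37, x1), (37, x1, 7, 6, ops), (6, ops, 7, 1, mkt), (6, ops, 7, 14, bio), (6, ops, 7, 23, cs), (6, ops, 7, 37, x1), (6, ops, 7, 6, ops)}
Selection eid < eid2: {(1, mkt, 7, 14, bio), (1, mkt, 7, 23, cs), (1, mkt, 7, 37, x1), (1, mkt, 7, 6, ops), (14, bio, 7, 23, cs), (14, bio, 7, 37, x1), (23, cs, 7, 37, x1), (6, ops, 7, 14, bio), (6, ops, 7, 23, cs), (6, ops, 7, 37, x1)}
Keep only column(s) eid2, eid: {(14, 1), (14, 6), (23, 1), (23, 14), (23, 6), (37, 1), (37, 14), (37, 23), (37, 6), (6, 1)}

{(14, 1), (14, 6), (23, 1), (23, 14), (23, 6), (37, 1), (37, 14), (37, 23), (37, 6), (6, 1)}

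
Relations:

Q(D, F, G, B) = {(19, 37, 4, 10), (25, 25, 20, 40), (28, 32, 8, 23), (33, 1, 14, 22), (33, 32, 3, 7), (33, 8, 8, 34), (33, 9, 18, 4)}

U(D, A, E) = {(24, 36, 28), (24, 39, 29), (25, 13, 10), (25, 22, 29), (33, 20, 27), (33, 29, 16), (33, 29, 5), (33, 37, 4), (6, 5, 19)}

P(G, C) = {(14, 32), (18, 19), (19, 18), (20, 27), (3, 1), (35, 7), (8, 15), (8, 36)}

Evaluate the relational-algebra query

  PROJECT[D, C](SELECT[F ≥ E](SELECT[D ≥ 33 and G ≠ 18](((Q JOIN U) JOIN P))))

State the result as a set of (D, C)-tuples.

Natural join on D: {(25, 25, 20, 40, 13, 10), (25, 25, 20, 40, 22, 29), (33, 1, 14, 22, 20, 27), (33, 1, 14, 22, 29, 16), (33, 1, 14, 22, 29, 5), (33, 1, 14, 22, 37, 4), (33, 32, 3, 7, 20, 27), (33, 32, 3, 7, 29, 16), (33, 32, 3, 7, 29, 5), (33, 32, 3, 7, 37, 4), (33, 8, 8, 34, 20, 27), (33, 8, 8, 34, 29, 16), (33, 8, 8, 34, 29, 5), (33, 8, 8, 34, 37, 4), (33, 9, 18, 4, 20, 27), (33, 9, 18, 4, 29, 16), (33, 9, 18, 4, 29, 5), (33, 9, 18, 4, 37, 4)}
Natural join on G: {(25, 25, 20, 40, 13, 10, 27), (25, 25, 20, 40, 22, 29, 27), (33, 1, 14, 22, 20, 27, 32), (33, 1, 14, 22, 29, 16, 32), (33, 1, 14, 22, 29, 5, 32), (33, 1, 14, 22, 37, 4, 32), (33, 32, 3, 7, 20, 27, 1), (33, 32, 3, 7, 29, 16, 1), (33, 32, 3, 7, 29, 5, 1), (33, 32, 3, 7, 37, 4, 1), (33, 8, 8, 34, 20, 27, 15), (33, 8, 8, 34, 20, 27, 36), (33, 8, 8, 34, 29, 16, 15), (33, 8, 8, 34, 29, 16, 36), (33, 8, 8, 34, 29, 5, 15), (33, 8, 8, 34, 29, 5, 36), (33, 8, 8, 34, 37, 4, 15), (33, 8, 8, 34, 37, 4, 36), (33, 9, 18, 4, 20, 27, 19), (33, 9, 18, 4, 29, 16, 19), (33, 9, 18, 4, 29, 5, 19), (33, 9, 18, 4, 37, 4, 19)}
σ[D ≥ 33 and G ≠ 18]: keep tuples satisfying D ≥ 33 and G ≠ 18 → {(33, 1, 14, 22, 20, 27, 32), (33, 1, 14, 22, 29, 16, 32), (33, 1, 14, 22, 29, 5, 32), (33, 1, 14, 22, 37, 4, 32), (33, 32, 3, 7, 20, 27, 1), (33, 32, 3, 7, 29, 16, 1), (33, 32, 3, 7, 29, 5, 1), (33, 32, 3, 7, 37, 4, 1), (33, 8, 8, 34, 20, 27, 15), (33, 8, 8, 34, 20, 27, 36), (33, 8, 8, 34, 29, 16, 15), (33, 8, 8, 34, 29, 16, 36), (33, 8, 8, 34, 29, 5, 15), (33, 8, 8, 34, 29, 5, 36), (33, 8, 8, 34, 37, 4, 15), (33, 8, 8, 34, 37, 4, 36)}
σ[F ≥ E]: keep tuples satisfying F ≥ E → {(33, 32, 3, 7, 20, 27, 1), (33, 32, 3, 7, 29, 16, 1), (33, 32, 3, 7, 29, 5, 1), (33, 32, 3, 7, 37, 4, 1), (33, 8, 8, 34, 29, 5, 15), (33, 8, 8, 34, 29, 5, 36), (33, 8, 8, 34, 37, 4, 15), (33, 8, 8, 34, 37, 4, 36)}
Keep only column(s) D, C (5 duplicate(s) eliminated): {(33, 1), (33, 15), (33, 36)}

{(33, 1), (33, 15), (33, 36)}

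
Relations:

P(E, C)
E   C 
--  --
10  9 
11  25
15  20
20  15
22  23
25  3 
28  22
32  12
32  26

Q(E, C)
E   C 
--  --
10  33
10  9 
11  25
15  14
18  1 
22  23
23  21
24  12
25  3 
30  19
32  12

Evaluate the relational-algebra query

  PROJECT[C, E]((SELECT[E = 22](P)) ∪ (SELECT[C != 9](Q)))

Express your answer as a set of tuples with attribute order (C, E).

{(1, 18), (12, 24), (12, 32), (14, 15), (19, 30), (21, 23), (23, 22), (25, 11), (3, 25), (33, 10)}

σ[E = 22]: keep tuples satisfying E = 22 → {(22, 23)}
σ[C != 9]: keep tuples satisfying C != 9 → {(10, 33), (11, 25), (15, 14), (18, 1), (22, 23), (23, 21), (24, 12), (25, 3), (30, 19), (32, 12)}
Taking the union: {(10, 33), (11, 25), (15, 14), (18, 1), (22, 23), (23, 21), (24, 12), (25, 3), (30, 19), (32, 12)}
π[C, E]: project onto (C, E) → {(1, 18), (12, 24), (12, 32), (14, 15), (19, 30), (21, 23), (23, 22), (25, 11), (3, 25), (33, 10)}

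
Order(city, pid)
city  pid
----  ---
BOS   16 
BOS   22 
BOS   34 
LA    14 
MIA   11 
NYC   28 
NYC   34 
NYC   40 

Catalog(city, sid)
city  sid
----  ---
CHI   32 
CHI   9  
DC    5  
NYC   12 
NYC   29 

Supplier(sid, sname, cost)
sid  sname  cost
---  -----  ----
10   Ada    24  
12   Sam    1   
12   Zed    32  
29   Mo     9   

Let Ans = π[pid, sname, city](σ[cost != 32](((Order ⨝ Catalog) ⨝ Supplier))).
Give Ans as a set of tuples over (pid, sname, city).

{(28, Mo, NYC), (28, Sam, NYC), (34, Mo, NYC), (34, Sam, NYC), (40, Mo, NYC), (40, Sam, NYC)}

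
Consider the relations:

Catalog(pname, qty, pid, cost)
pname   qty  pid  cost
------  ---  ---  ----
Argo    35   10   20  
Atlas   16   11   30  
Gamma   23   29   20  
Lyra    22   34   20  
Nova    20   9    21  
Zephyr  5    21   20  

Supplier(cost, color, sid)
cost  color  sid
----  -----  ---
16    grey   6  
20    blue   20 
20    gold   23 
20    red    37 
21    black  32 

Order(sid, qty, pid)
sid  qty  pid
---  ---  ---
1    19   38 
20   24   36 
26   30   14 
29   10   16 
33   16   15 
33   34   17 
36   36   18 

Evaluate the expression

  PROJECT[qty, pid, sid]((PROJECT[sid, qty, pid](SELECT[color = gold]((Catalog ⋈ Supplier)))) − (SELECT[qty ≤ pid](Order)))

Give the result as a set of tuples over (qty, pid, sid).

{(22, 34, 23), (23, 29, 23), (35, 10, 23), (5, 21, 23)}

Catalog ⋈ Supplier (natural join on cost): {(Argo, 35, 10, 20, blue, 20), (Argo, 35, 10, 20, gold, 23), (Argo, 35, 10, 20, red, 37), (Gamma, 23, 29, 20, blue, 20), (Gamma, 23, 29, 20, gold, 23), (Gamma, 23, 29, 20, red, 37), (Lyra, 22, 34, 20, blue, 20), (Lyra, 22, 34, 20, gold, 23), (Lyra, 22, 34, 20, red, 37), (Nova, 20, 9, 21, black, 32), (Zephyr, 5, 21, 20, blue, 20), (Zephyr, 5, 21, 20, gold, 23), (Zephyr, 5, 21, 20, red, 37)}
Selection color = gold: {(Argo, 35, 10, 20, gold, 23), (Gamma, 23, 29, 20, gold, 23), (Lyra, 22, 34, 20, gold, 23), (Zephyr, 5, 21, 20, gold, 23)}
Projecting to sid, qty, pid: {(23, 22, 34), (23, 23, 29), (23, 35, 10), (23, 5, 21)}
Selection qty ≤ pid: {(1, 19, 38), (20, 24, 36), (29, 10, 16)}
Taking the difference: {(23, 22, 34), (23, 23, 29), (23, 35, 10), (23, 5, 21)}
Projecting to qty, pid, sid: {(22, 34, 23), (23, 29, 23), (35, 10, 23), (5, 21, 23)}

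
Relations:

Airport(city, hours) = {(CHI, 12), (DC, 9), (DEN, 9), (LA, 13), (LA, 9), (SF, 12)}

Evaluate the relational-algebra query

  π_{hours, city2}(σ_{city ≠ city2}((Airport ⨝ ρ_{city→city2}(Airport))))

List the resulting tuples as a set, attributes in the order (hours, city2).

ρ[city→city2]: schema becomes (city2, hours); tuples unchanged.
Joining Airport and ρ_{city→city2}(Airport) on hours yields {(CHI, 12, CHI), (CHI, 12, SF), (DC, 9, DC), (DC, 9, DEN), (DC, 9, LA), (DEN, 9, DC), (DEN, 9, DEN), (DEN, 9, LA), (LA, 13, LA), (LA, 9, DC), (LA, 9, DEN), (LA, 9, LA), (SF, 12, CHI), (SF, 12, SF)}.
Apply σ_{city ≠ city2}; surviving tuples: {(CHI, 12, SF), (DC, 9, DEN), (DC, 9, LA), (DEN, 9, DC), (DEN, 9, LA), (LA, 9, DC), (LA, 9, DEN), (SF, 12, CHI)}
Keep only column(s) hours, city2 (3 duplicate(s) eliminated): {(12, CHI), (12, SF), (9, DC), (9, DEN), (9, LA)}

{(12, CHI), (12, SF), (9, DC), (9, DEN), (9, LA)}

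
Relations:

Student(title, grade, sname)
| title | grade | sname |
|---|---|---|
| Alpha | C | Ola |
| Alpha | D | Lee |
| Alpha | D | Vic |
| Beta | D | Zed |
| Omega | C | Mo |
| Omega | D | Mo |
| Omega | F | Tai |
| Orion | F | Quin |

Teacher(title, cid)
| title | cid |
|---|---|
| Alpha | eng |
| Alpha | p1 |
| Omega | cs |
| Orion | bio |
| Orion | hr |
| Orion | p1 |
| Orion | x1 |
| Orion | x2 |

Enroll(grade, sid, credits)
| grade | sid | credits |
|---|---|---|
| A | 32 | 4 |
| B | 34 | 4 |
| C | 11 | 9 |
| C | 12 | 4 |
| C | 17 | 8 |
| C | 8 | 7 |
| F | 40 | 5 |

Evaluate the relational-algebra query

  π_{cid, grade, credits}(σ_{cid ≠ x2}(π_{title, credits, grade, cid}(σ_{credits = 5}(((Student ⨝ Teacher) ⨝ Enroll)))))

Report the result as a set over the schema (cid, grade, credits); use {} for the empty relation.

{(bio, F, 5), (cs, F, 5), (hr, F, 5), (p1, F, 5), (x1, F, 5)}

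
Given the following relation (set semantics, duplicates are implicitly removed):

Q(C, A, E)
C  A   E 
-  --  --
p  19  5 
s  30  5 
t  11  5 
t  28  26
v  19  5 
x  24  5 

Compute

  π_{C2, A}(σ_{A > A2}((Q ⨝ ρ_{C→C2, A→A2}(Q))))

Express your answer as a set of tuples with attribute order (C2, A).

{(p, 24), (p, 30), (t, 19), (t, 24), (t, 30), (v, 24), (v, 30), (x, 30)}

ρ[C→C2, A→A2]: schema becomes (C2, A2, E); tuples unchanged.
Q ⋈ ρ_{C→C2, A→A2}(Q) (natural join on E): {(p, 19, 5, p, 19), (p, 19, 5, s, 30), (p, 19, 5, t, 11), (p, 19, 5, v, 19), (p, 19, 5, x, 24), (s, 30, 5, p, 19), (s, 30, 5, s, 30), (s, 30, 5, t, 11), (s, 30, 5, v, 19), (s, 30, 5, x, 24), (t, 11, 5, p, 19), (t, 11, 5, s, 30), (t, 11, 5, t, 11), (t, 11, 5, v, 19), (t, 11, 5, x, 24), (t, 28, 26, t, 28), (v, 19, 5, p, 19), (v, 19, 5, s, 30), (v, 19, 5, t, 11), (v, 19, 5, v, 19), (v, 19, 5, x, 24), (x, 24, 5, p, 19), (x, 24, 5, s, 30), (x, 24, 5, t, 11), (x, 24, 5, v, 19), (x, 24, 5, x, 24)}
Filtering on A > A2 leaves {(p, 19, 5, t, 11), (s, 30, 5, p, 19), (s, 30, 5, t, 11), (s, 30, 5, v, 19), (s, 30, 5, x, 24), (v, 19, 5, t, 11), (x, 24, 5, p, 19), (x, 24, 5, t, 11), (x, 24, 5, v, 19)}.
Projecting to C2, A (1 duplicate(s) eliminated): {(p, 24), (p, 30), (t, 19), (t, 24), (t, 30), (v, 24), (v, 30), (x, 30)}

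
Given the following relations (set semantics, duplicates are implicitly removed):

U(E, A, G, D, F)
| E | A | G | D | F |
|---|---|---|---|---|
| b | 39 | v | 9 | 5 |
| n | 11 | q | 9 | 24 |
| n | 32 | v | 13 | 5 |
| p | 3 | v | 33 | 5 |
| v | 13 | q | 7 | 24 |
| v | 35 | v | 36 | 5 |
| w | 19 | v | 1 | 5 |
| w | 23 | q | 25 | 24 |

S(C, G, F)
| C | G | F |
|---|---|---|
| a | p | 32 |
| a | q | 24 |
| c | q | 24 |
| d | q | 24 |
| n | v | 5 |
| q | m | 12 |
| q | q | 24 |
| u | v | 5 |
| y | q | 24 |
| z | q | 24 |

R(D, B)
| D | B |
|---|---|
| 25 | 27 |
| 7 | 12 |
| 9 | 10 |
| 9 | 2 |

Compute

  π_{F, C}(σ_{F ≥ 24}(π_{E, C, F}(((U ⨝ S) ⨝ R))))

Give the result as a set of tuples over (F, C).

{(24, a), (24, c), (24, d), (24, q), (24, y), (24, z)}

Joining U and S on G, F yields {(b, 39, v, 9, 5, n), (b, 39, v, 9, 5, u), (n, 11, q, 9, 24, a), (n, 11, q, 9, 24, c), (n, 11, q, 9, 24, d), (n, 11, q, 9, 24, q), (n, 11, q, 9, 24, y), (n, 11, q, 9, 24, z), (n, 32, v, 13, 5, n), (n, 32, v, 13, 5, u), (p, 3, v, 33, 5, n), (p, 3, v, 33, 5, u), (v, 13, q, 7, 24, a), (v, 13, q, 7, 24, c), (v, 13, q, 7, 24, d), (v, 13, q, 7, 24, q), (v, 13, q, 7, 24, y), (v, 13, q, 7, 24, z), (v, 35, v, 36, 5, n), (v, 35, v, 36, 5, u), (w, 19, v, 1, 5, n), (w, 19, v, 1, 5, u), (w, 23, q, 25, 24, a), (w, 23, q, 25, 24, c), (w, 23, q, 25, 24, d), (w, 23, q, 25, 24, q), (w, 23, q, 25, 24, y), (w, 23, q, 25, 24, z)}.
Joining (U ⨝ S) and R on D yields {(b, 39, v, 9, 5, n, 10), (b, 39, v, 9, 5, n, 2), (b, 39, v, 9, 5, u, 10), (b, 39, v, 9, 5, u, 2), (n, 11, q, 9, 24, a, 10), (n, 11, q, 9, 24, a, 2), (n, 11, q, 9, 24, c, 10), (n, 11, q, 9, 24, c, 2), (n, 11, q, 9, 24, d, 10), (n, 11, q, 9, 24, d, 2), (n, 11, q, 9, 24, q, 10), (n, 11, q, 9, 24, q, 2), (n, 11, q, 9, 24, y, 10), (n, 11, q, 9, 24, y, 2), (n, 11, q, 9, 24, z, 10), (n, 11, q, 9, 24, z, 2), (v, 13, q, 7, 24, a, 12), (v, 13, q, 7, 24, c, 12), (v, 13, q, 7, 24, d, 12), (v, 13, q, 7, 24, q, 12), (v, 13, q, 7, 24, y, 12), (v, 13, q, 7, 24, z, 12), (w, 23, q, 25, 24, a, 27), (w, 23, q, 25, 24, c, 27), (w, 23, q, 25, 24, d, 27), (w, 23, q, 25, 24, q, 27), (w, 23, q, 25, 24, y, 27), (w, 23, q, 25, 24, z, 27)}.
π[E, C, F]: project onto (E, C, F) (8 duplicate(s) eliminated) → {(b, n, 5), (b, u, 5), (n, a, 24), (n, c, 24), (n, d, 24), (n, q, 24), (n, y, 24), (n, z, 24), (v, a, 24), (v, c, 24), (v, d, 24), (v, q, 24), (v, y, 24), (v, z, 24), (w, a, 24), (w, c, 24), (w, d, 24), (w, q, 24), (w, y, 24), (w, z, 24)}
Apply σ_{F ≥ 24}; surviving tuples: {(n, a, 24), (n, c, 24), (n, d, 24), (n, q, 24), (n, y, 24), (n, z, 24), (v, a, 24), (v, c, 24), (v, d, 24), (v, q, 24), (v, y, 24), (v, z, 24), (w, a, 24), (w, c, 24), (w, d, 24), (w, q, 24), (w, y, 24), (w, z, 24)}
π[F, C]: project onto (F, C) (12 duplicate(s) eliminated) → {(24, a), (24, c), (24, d), (24, q), (24, y), (24, z)}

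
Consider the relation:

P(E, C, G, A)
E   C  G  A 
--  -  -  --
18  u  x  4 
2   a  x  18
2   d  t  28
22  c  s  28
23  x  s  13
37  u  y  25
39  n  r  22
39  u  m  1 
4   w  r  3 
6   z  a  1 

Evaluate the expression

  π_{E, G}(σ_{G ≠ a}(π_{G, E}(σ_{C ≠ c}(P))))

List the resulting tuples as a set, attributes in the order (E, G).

{(18, x), (2, t), (2, x), (23, s), (37, y), (39, m), (39, r), (4, r)}

Filtering on C ≠ c leaves {(18, u, x, 4), (2, a, x, 18), (2, d, t, 28), (23, x, s, 13), (37, u, y, 25), (39, n, r, 22), (39, u, m, 1), (4, w, r, 3), (6, z, a, 1)}.
Projecting to G, E: {(a, 6), (m, 39), (r, 39), (r, 4), (s, 23), (t, 2), (x, 18), (x, 2), (y, 37)}
Filtering on G ≠ a leaves {(m, 39), (r, 39), (r, 4), (s, 23), (t, 2), (x, 18), (x, 2), (y, 37)}.
Projecting to E, G: {(18, x), (2, t), (2, x), (23, s), (37, y), (39, m), (39, r), (4, r)}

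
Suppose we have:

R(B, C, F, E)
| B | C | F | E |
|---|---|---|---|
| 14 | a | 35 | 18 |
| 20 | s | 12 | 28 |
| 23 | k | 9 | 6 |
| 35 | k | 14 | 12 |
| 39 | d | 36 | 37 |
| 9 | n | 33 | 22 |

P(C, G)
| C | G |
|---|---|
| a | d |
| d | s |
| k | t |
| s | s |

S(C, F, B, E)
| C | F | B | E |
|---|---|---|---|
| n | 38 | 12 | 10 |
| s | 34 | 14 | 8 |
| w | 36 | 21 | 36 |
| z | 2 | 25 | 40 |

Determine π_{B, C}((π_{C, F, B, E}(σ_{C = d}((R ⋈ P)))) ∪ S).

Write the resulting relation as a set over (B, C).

{(12, n), (14, s), (21, w), (25, z), (39, d)}

Joining R and P on C yields {(14, a, 35, 18, d), (20, s, 12, 28, s), (23, k, 9, 6, t), (35, k, 14, 12, t), (39, d, 36, 37, s)}.
Filtering on C = d leaves {(39, d, 36, 37, s)}.
Projecting to C, F, B, E: {(d, 36, 39, 37)}
Union: {(d, 36, 39, 37)} with {(n, 38, 12, 10), (s, 34, 14, 8), (w, 36, 21, 36), (z, 2, 25, 40)} → {(d, 36, 39, 37), (n, 38, 12, 10), (s, 34, 14, 8), (w, 36, 21, 36), (z, 2, 25, 40)}
Projecting to B, C: {(12, n), (14, s), (21, w), (25, z), (39, d)}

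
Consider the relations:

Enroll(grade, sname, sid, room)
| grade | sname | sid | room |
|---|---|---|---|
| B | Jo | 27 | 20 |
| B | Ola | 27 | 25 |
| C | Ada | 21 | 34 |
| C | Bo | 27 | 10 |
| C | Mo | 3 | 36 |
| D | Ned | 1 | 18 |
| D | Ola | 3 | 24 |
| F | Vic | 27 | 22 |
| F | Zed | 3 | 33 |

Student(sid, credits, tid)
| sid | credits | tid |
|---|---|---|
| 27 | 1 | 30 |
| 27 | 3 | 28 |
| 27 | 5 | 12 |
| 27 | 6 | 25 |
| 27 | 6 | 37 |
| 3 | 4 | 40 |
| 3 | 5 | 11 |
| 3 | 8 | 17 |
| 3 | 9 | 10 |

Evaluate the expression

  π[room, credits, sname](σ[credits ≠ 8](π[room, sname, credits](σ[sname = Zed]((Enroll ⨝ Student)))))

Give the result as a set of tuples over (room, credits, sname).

{(33, 4, Zed), (33, 5, Zed), (33, 9, Zed)}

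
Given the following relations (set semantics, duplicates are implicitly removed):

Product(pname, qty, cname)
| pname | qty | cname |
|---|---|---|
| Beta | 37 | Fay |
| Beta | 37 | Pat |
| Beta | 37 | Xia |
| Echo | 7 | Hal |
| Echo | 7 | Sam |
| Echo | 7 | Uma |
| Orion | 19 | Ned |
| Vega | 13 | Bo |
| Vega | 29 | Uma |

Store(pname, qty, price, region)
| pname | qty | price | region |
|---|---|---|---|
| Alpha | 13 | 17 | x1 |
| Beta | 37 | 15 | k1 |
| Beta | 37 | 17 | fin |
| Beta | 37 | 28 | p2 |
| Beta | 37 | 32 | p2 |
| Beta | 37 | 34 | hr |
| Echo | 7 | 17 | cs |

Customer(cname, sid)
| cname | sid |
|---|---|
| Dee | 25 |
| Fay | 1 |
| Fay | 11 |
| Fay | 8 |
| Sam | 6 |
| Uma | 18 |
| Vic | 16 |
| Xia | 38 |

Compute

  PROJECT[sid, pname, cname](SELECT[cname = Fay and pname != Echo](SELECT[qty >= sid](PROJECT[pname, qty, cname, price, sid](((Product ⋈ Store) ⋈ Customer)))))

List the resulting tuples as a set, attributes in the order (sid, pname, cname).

{(1, Beta, Fay), (11, Beta, Fay), (8, Beta, Fay)}

Natural join on pname, qty: {(Beta, 37, Fay, 15, k1), (Beta, 37, Fay, 17, fin), (Beta, 37, Fay, 28, p2), (Beta, 37, Fay, 32, p2), (Beta, 37, Fay, 34, hr), (Beta, 37, Pat, 15, k1), (Beta, 37, Pat, 17, fin), (Beta, 37, Pat, 28, p2), (Beta, 37, Pat, 32, p2), (Beta, 37, Pat, 34, hr), (Beta, 37, Xia, 15, k1), (Beta, 37, Xia, 17, fin), (Beta, 37, Xia, 28, p2), (Beta, 37, Xia, 32, p2), (Beta, 37, Xia, 34, hr), (Echo, 7, Hal, 17, cs), (Echo, 7, Sam, 17, cs), (Echo, 7, Uma, 17, cs)}
Natural join on cname: {(Beta, 37, Fay, 15, k1, 1), (Beta, 37, Fay, 15, k1, 11), (Beta, 37, Fay, 15, k1, 8), (Beta, 37, Fay, 17, fin, 1), (Beta, 37, Fay, 17, fin, 11), (Beta, 37, Fay, 17, fin, 8), (Beta, 37, Fay, 28, p2, 1), (Beta, 37, Fay, 28, p2, 11), (Beta, 37, Fay, 28, p2, 8), (Beta, 37, Fay, 32, p2, 1), (Beta, 37, Fay, 32, p2, 11), (Beta, 37, Fay, 32, p2, 8), (Beta, 37, Fay, 34, hr, 1), (Beta, 37, Fay, 34, hr, 11), (Beta, 37, Fay, 34, hr, 8), (Beta, 37, Xia, 15, k1, 38), (Beta, 37, Xia, 17, fin, 38), (Beta, 37, Xia, 28, p2, 38), (Beta, 37, Xia, 32, p2, 38), (Beta, 37, Xia, 34, hr, 38), (Echo, 7, Sam, 17, cs, 6), (Echo, 7, Uma, 17, cs, 18)}
π_{pname, qty, cname, price, sid} gives {(Beta, 37, Fay, 15, 1), (Beta, 37, Fay, 15, 11), (Beta, 37, Fay, 15, 8), (Beta, 37, Fay, 17, 1), (Beta, 37, Fay, 17, 11), (Beta, 37, Fay, 17, 8), (Beta, 37, Fay, 28, 1), (Beta, 37, Fay, 28, 11), (Beta, 37, Fay, 28, 8), (Beta, 37, Fay, 32, 1), (Beta, 37, Fay, 32, 11), (Beta, 37, Fay, 32, 8), (Beta, 37, Fay, 34, 1), (Beta, 37, Fay, 34, 11), (Beta, 37, Fay, 34, 8), (Beta, 37, Xia, 15, 38), (Beta, 37, Xia, 17, 38), (Beta, 37, Xia, 28, 38), (Beta, 37, Xia, 32, 38), (Beta, 37, Xia, 34, 38), (Echo, 7, Sam, 17, 6), (Echo, 7, Uma, 17, 18)}.
Filtering on qty >= sid leaves {(Beta, 37, Fay, 15, 1), (Beta, 37, Fay, 15, 11), (Beta, 37, Fay, 15, 8), (Beta, 37, Fay, 17, 1), (Beta, 37, Fay, 17, 11), (Beta, 37, Fay, 17, 8), (Beta, 37, Fay, 28, 1), (Beta, 37, Fay, 28, 11), (Beta, 37, Fay, 28, 8), (Beta, 37, Fay, 32, 1), (Beta, 37, Fay, 32, 11), (Beta, 37, Fay, 32, 8), (Beta, 37, Fay, 34, 1), (Beta, 37, Fay, 34, 11), (Beta, 37, Fay, 34, 8), (Echo, 7, Sam, 17, 6)}.
Filtering on cname = Fay and pname != Echo leaves {(Beta, 37, Fay, 15, 1), (Beta, 37, Fay, 15, 11), (Beta, 37, Fay, 15, 8), (Beta, 37, Fay, 17, 1), (Beta, 37, Fay, 17, 11), (Beta, 37, Fay, 17, 8), (Beta, 37, Fay, 28, 1), (Beta, 37, Fay, 28, 11), (Beta, 37, Fay, 28, 8), (Beta, 37, Fay, 32, 1), (Beta, 37, Fay, 32, 11), (Beta, 37, Fay, 32, 8), (Beta, 37, Fay, 34, 1), (Beta, 37, Fay, 34, 11), (Beta, 37, Fay, 34, 8)}.
π_{sid, pname, cname} gives {(1, Beta, Fay), (11, Beta, Fay), (8, Beta, Fay)} (12 duplicate(s) eliminated).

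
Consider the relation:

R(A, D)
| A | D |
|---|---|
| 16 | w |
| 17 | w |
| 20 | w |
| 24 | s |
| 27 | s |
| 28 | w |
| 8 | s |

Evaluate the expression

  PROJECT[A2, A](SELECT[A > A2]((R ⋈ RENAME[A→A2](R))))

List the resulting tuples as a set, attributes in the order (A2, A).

ρ[A→A2]: schema becomes (A2, D); tuples unchanged.
Joining R and RENAME[A→A2](R) on D yields {(16, w, 16), (16, w, 17), (16, w, 20), (16, w, 28), (17, w, 16), (17, w, 17), (17, w, 20), (17, w, 28), (20, w, 16), (20, w, 17), (20, w, 20), (20, w, 28), (24, s, 24), (24, s, 27), (24, s, 8), (27, s, 24), (27, s, 27), (27, s, 8), (28, w, 16), (28, w, 17), (28, w, 20), (28, w, 28), (8, s, 24), (8, s, 27), (8, s, 8)}.
Filtering on A > A2 leaves {(17, w, 16), (20, w, 16), (20, w, 17), (24, s, 8), (27, s, 24), (27, s, 8), (28, w, 16), (28, w, 17), (28, w, 20)}.
π[A2, A]: project onto (A2, A) → {(16, 17), (16, 20), (16, 28), (17, 20), (17, 28), (20, 28), (24, 27), (8, 24), (8, 27)}

{(16, 17), (16, 20), (16, 28), (17, 20), (17, 28), (20, 28), (24, 27), (8, 24), (8, 27)}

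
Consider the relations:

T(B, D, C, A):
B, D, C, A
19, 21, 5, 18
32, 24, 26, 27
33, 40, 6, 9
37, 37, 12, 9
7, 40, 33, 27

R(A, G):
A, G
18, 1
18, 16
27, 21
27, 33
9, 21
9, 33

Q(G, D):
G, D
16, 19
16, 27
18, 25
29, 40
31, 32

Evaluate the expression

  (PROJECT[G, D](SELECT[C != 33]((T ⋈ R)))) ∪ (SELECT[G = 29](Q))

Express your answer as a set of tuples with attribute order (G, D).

{(1, 21), (16, 21), (21, 24), (21, 37), (21, 40), (29, 40), (33, 24), (33, 37), (33, 40)}

Natural join on A: {(19, 21, 5, 18, 1), (19, 21, 5, 18, 16), (32, 24, 26, 27, 21), (32, 24, 26, 27, 33), (33, 40, 6, 9, 21), (33, 40, 6, 9, 33), (37, 37, 12, 9, 21), (37, 37, 12, 9, 33), (7, 40, 33, 27, 21), (7, 40, 33, 27, 33)}
Filtering on C != 33 leaves {(19, 21, 5, 18, 1), (19, 21, 5, 18, 16), (32, 24, 26, 27, 21), (32, 24, 26, 27, 33), (33, 40, 6, 9, 21), (33, 40, 6, 9, 33), (37, 37, 12, 9, 21), (37, 37, 12, 9, 33)}.
π_{G, D} gives {(1, 21), (16, 21), (21, 24), (21, 37), (21, 40), (33, 24), (33, 37), (33, 40)}.
Filtering on G = 29 leaves {(29, 40)}.
Union: {(1, 21), (16, 21), (21, 24), (21, 37), (21, 40), (33, 24), (33, 37), (33, 40)} with {(29, 40)} → {(1, 21), (16, 21), (21, 24), (21, 37), (21, 40), (29, 40), (33, 24), (33, 37), (33, 40)}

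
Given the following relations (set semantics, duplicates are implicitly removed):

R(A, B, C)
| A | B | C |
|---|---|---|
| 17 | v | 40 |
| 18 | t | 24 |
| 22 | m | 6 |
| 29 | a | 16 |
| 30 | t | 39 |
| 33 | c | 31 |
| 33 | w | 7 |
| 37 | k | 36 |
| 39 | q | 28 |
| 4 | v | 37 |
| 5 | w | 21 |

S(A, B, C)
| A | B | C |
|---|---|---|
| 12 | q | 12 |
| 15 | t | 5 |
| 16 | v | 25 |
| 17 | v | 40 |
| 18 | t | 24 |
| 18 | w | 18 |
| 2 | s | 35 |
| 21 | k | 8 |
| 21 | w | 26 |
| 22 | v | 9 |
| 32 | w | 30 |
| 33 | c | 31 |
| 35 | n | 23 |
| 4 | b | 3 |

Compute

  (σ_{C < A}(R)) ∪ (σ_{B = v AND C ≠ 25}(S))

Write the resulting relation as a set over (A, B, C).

{(17, v, 40), (22, m, 6), (22, v, 9), (29, a, 16), (33, c, 31), (33, w, 7), (37, k, 36), (39, q, 28)}

Filtering on C < A leaves {(22, m, 6), (29, a, 16), (33, c, 31), (33, w, 7), (37, k, 36), (39, q, 28)}.
Filtering on B = v AND C ≠ 25 leaves {(17, v, 40), (22, v, 9)}.
Taking the union: {(17, v, 40), (22, m, 6), (22, v, 9), (29, a, 16), (33, c, 31), (33, w, 7), (37, k, 36), (39, q, 28)}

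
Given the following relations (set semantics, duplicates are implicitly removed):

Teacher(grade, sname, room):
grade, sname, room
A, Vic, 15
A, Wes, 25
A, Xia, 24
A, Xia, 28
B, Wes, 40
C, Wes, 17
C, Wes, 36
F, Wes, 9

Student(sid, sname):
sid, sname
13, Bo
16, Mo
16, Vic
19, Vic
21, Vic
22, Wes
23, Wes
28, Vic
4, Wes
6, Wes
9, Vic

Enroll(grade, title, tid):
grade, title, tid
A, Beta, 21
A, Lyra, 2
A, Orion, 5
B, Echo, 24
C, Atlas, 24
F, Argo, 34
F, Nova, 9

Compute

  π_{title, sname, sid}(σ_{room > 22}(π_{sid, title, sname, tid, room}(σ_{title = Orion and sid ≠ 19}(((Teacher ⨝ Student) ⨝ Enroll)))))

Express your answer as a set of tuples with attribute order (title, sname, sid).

{(Orion, Wes, 22), (Orion, Wes, 23), (Orion, Wes, 4), (Orion, Wes, 6)}

Teacher ⋈ Student (natural join on sname): {(A, Vic, 15, 16), (A, Vic, 15, 19), (A, Vic, 15, 21), (A, Vic, 15, 28), (A, Vic, 15, 9), (A, Wes, 25, 22), (A, Wes, 25, 23), (A, Wes, 25, 4), (A, Wes, 25, 6), (B, Wes, 40, 22), (B, Wes, 40, 23), (B, Wes, 40, 4), (B, Wes, 40, 6), (C, Wes, 17, 22), (C, Wes, 17, 23), (C, Wes, 17, 4), (C, Wes, 17, 6), (C, Wes, 36, 22), (C, Wes, 36, 23), (C, Wes, 36, 4), (C, Wes, 36, 6), (F, Wes, 9, 22), (F, Wes, 9, 23), (F, Wes, 9, 4), (F, Wes, 9, 6)}
(Teacher ⨝ Student) ⋈ Enroll (natural join on grade): {(A, Vic, 15, 16, Beta, 21), (A, Vic, 15, 16, Lyra, 2), (A, Vic, 15, 16, Orion, 5), (A, Vic, 15, 19, Beta, 21), (A, Vic, 15, 19, Lyra, 2), (A, Vic, 15, 19, Orion, 5), (A, Vic, 15, 21, Beta, 21), (A, Vic, 15, 21, Lyra, 2), (A, Vic, 15, 21, Orion, 5), (A, Vic, 15, 28, Beta, 21), (A, Vic, 15, 28, Lyra, 2), (A, Vic, 15, 28, Orion, 5), (A, Vic, 15, 9, Beta, 21), (A, Vic, 15, 9, Lyra, 2), (A, Vic, 15, 9, Orion, 5), (A, Wes, 25, 22, Beta, 21), (A, Wes, 25, 22, Lyra, 2), (A, Wes, 25, 22, Orion, 5), (A, Wes, 25, 23, Beta, 21), (A, Wes, 25, 23, Lyra, 2), (A, Wes, 25, 23, Orion, 5), (A, Wes, 25, 4, Beta, 21), (A, Wes, 25, 4, Lyra, 2), (A, Wes, 25, 4, Orion, 5), (A, Wes, 25, 6, Beta, 21), (A, Wes, 25, 6, Lyra, 2), (A, Wes, 25, 6, Orion, 5), (B, Wes, 40, 22, Echo, 24), (B, Wes, 40, 23, Echo, 24), (B, Wes, 40, 4, Echo, 24), (B, Wes, 40, 6, Echo, 24), (C, Wes, 17, 22, Atlas, 24), (C, Wes, 17, 23, Atlas, 24), (C, Wes, 17, 4, Atlas, 24), (C, Wes, 17, 6, Atlas, 24), (C, Wes, 36, 22, Atlas, 24), (C, Wes, 36, 23, Atlas, 24), (C, Wes, 36, 4, Atlas, 24), (C, Wes, 36, 6, Atlas, 24), (F, Wes, 9, 22, Argo, 34), (F, Wes, 9, 22, Nova, 9), (F, Wes, 9, 23, Argo, 34), (F, Wes, 9, 23, Nova, 9), (F, Wes, 9, 4, Argo, 34), (F, Wes, 9, 4, Nova, 9), (F, Wes, 9, 6, Argo, 34), (F, Wes, 9, 6, Nova, 9)}
Selection title = Orion and sid ≠ 19: {(A, Vic, 15, 16, Orion, 5), (A, Vic, 15, 21, Orion, 5), (A, Vic, 15, 28, Orion, 5), (A, Vic, 15, 9, Orion, 5), (A, Wes, 25, 22, Orion, 5), (A, Wes, 25, 23, Orion, 5), (A, Wes, 25, 4, Orion, 5), (A, Wes, 25, 6, Orion, 5)}
Keep only column(s) sid, title, sname, tid, room: {(16, Orion, Vic, 5, 15), (21, Orion, Vic, 5, 15), (22, Orion, Wes, 5, 25), (23, Orion, Wes, 5, 25), (28, Orion, Vic, 5, 15), (4, Orion, Wes, 5, 25), (6, Orion, Wes, 5, 25), (9, Orion, Vic, 5, 15)}
Selection room > 22: {(22, Orion, Wes, 5, 25), (23, Orion, Wes, 5, 25), (4, Orion, Wes, 5, 25), (6, Orion, Wes, 5, 25)}
Keep only column(s) title, sname, sid: {(Orion, Wes, 22), (Orion, Wes, 23), (Orion, Wes, 4), (Orion, Wes, 6)}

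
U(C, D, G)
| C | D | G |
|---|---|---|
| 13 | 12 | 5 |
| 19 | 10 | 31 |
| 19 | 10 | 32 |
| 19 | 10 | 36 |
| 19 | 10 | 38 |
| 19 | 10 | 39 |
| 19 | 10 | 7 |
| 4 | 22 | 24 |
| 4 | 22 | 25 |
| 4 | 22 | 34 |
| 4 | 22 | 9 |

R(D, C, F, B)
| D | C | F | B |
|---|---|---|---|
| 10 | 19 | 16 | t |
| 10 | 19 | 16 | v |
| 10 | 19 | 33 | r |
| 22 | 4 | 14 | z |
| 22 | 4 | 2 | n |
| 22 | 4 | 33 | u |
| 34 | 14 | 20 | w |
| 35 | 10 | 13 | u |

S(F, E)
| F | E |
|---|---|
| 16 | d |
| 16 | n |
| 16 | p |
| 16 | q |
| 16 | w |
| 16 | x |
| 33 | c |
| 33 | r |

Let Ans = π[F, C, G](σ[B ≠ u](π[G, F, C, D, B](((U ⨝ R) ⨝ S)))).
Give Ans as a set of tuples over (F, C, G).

U ⋈ R (natural join on C, D): {(19, 10, 31, 16, t), (19, 10, 31, 16, v), (19, 10, 31, 33, r), (19, 10, 32, 16, t), (19, 10, 32, 16, v), (19, 10, 32, 33, r), (19, 10, 36, 16, t), (19, 10, 36, 16, v), (19, 10, 36, 33, r), (19, 10, 38, 16, t), (19, 10, 38, 16, v), (19, 10, 38, 33, r), (19, 10, 39, 16, t), (19, 10, 39, 16, v), (19, 10, 39, 33, r), (19, 10, 7, 16, t), (19, 10, 7, 16, v), (19, 10, 7, 33, r), (4, 22, 24, 14, z), (4, 22, 24, 2, n), (4, 22, 24, 33, u), (4, 22, 25, 14, z), (4, 22, 25, 2, n), (4, 22, 25, 33, u), (4, 22, 34, 14, z), (4, 22, 34, 2, n), (4, 22, 34, 33, u), (4, 22, 9, 14, z), (4, 22, 9, 2, n), (4, 22, 9, 33, u)}
(U ⨝ R) ⋈ S (natural join on F): {(19, 10, 31, 16, t, d), (19, 10, 31, 16, t, n), (19, 10, 31, 16, t, p), (19, 10, 31, 16, t, q), (19, 10, 31, 16, t, w), (19, 10, 31, 16, t, x), (19, 10, 31, 16, v, d), (19, 10, 31, 16, v, n), (19, 10, 31, 16, v, p), (19, 10, 31, 16, v, q), (19, 10, 31, 16, v, w), (19, 10, 31, 16, v, x), (19, 10, 31, 33, r, c), (19, 10, 31, 33, r, r), (19, 10, 32, 16, t, d), (19, 10, 32, 16, t, n), (19, 10, 32, 16, t, p), (19, 10, 32, 16, t, q), (19, 10, 32, 16, t, w), (19, 10, 32, 16, t, x), (19, 10, 32, 16, v, d), (19, 10, 32, 16, v, n), (19, 10, 32, 16, v, p), (19, 10, 32, 16, v, q), (19, 10, 32, 16, v, w), (19, 10, 32, 16, v, x), (19, 10, 32, 33, r, c), (19, 10, 32, 33, r, r), (19, 10, 36, 16, t, d), (19, 10, 36, 16, t, n), (19, 10, 36, 16, t, p), (19, 10, 36, 16, t, q), (19, 10, 36, 16, t, w), (19, 10, 36, 16, t, x), (19, 10, 36, 16, v, d), (19, 10, 36, 16, v, n), (19, 10, 36, 16, v, p), (19, 10, 36, 16, v, q), (19, 10, 36, 16, v, w), (19, 10, 36, 16, v, x), (19, 10, 36, 33, r, c), (19, 10, 36, 33, r, r), (19, 10, 38, 16, t, d), (19, 10, 38, 16, t, n), (19, 10, 38, 16, t, p), (19, 10, 38, 16, t, q), (19, 10, 38, 16, t, w), (19, 10, 38, 16, t, x), (19, 10, 38, 16, v, d), (19, 10, 38, 16, v, n), (19, 10, 38, 16, v, p), (19, 10, 38, 16, v, q), (19, 10, 38, 16, v, w), (19, 10, 38, 16, v, x), (19, 10, 38, 33, r, c), (19, 10, 38, 33, r, r), (19, 10, 39, 16, t, d), (19, 10, 39, 16, t, n), (19, 10, 39, 16, t, p), (19, 10, 39, 16, t, q), (19, 10, 39, 16, t, w), (19, 10, 39, 16, t, x), (19, 10, 39, 16, v, d), (19, 10, 39, 16, v, n), (19, 10, 39, 16, v, p), (19, 10, 39, 16, v, q), (19, 10, 39, 16, v, w), (19, 10, 39, 16, v, x), (19, 10, 39, 33, r, c), (19, 10, 39, 33, r, r), (19, 10, 7, 16, t, d), (19, 10, 7, 16, t, n), (19, 10, 7, 16, t, p), (19, 10, 7, 16, t, q), (19, 10, 7, 16, t, w), (19, 10, 7, 16, t, x), (19, 10, 7, 16, v, d), (19, 10, 7, 16, v, n), (19, 10, 7, 16, v, p), (19, 10, 7, 16, v, q), (19, 10, 7, 16, v, w), (19, 10, 7, 16, v, x), (19, 10, 7, 33, r, c), (19, 10, 7, 33, r, r), (4, 22, 24, 33, u, c), (4, 22, 24, 33, u, r), (4, 22, 25, 33, u, c), (4, 22, 25, 33, u, r), (4, 22, 34, 33, u, c), (4, 22, 34, 33, u, r), (4, 22, 9, 33, u, c), (4, 22, 9, 33, u, r)}
Keep only column(s) G, F, C, D, B (70 duplicate(s) eliminated): {(24, 33, 4, 22, u), (25, 33, 4, 22, u), (31, 16, 19, 10, t), (31, 16, 19, 10, v), (31, 33, 19, 10, r), (32, 16, 19, 10, t), (32, 16, 19, 10, v), (32, 33, 19, 10, r), (34, 33, 4, 22, u), (36, 16, 19, 10, t), (36, 16, 19, 10, v), (36, 33, 19, 10, r), (38, 16, 19, 10, t), (38, 16, 19, 10, v), (38, 33, 19, 10, r), (39, 16, 19, 10, t), (39, 16, 19, 10, v), (39, 33, 19, 10, r), (7, 16, 19, 10, t), (7, 16, 19, 10, v), (7, 33, 19, 10, r), (9, 33, 4, 22, u)}
Selection B ≠ u: {(31, 16, 19, 10, t), (31, 16, 19, 10, v), (31, 33, 19, 10, r), (32, 16, 19, 10, t), (32, 16, 19, 10, v), (32, 33, 19, 10, r), (36, 16, 19, 10, t), (36, 16, 19, 10, v), (36, 33, 19, 10, r), (38, 16, 19, 10, t), (38, 16, 19, 10, v), (38, 33, 19, 10, r), (39, 16, 19, 10, t), (39, 16, 19, 10, v), (39, 33, 19, 10, r), (7, 16, 19, 10, t), (7, 16, 19, 10, v), (7, 33, 19, 10, r)}
Keep only column(s) F, C, G (6 duplicate(s) eliminated): {(16, 19, 31), (16, 19, 32), (16, 19, 36), (16, 19, 38), (16, 19, 39), (16, 19, 7), (33, 19, 31), (33, 19, 32), (33, 19, 36), (33, 19, 38), (33, 19, 39), (33, 19, 7)}

{(16, 19, 31), (16, 19, 32), (16, 19, 36), (16, 19, 38), (16, 19, 39), (16, 19, 7), (33, 19, 31), (33, 19, 32), (33, 19, 36), (33, 19, 38), (33, 19, 39), (33, 19, 7)}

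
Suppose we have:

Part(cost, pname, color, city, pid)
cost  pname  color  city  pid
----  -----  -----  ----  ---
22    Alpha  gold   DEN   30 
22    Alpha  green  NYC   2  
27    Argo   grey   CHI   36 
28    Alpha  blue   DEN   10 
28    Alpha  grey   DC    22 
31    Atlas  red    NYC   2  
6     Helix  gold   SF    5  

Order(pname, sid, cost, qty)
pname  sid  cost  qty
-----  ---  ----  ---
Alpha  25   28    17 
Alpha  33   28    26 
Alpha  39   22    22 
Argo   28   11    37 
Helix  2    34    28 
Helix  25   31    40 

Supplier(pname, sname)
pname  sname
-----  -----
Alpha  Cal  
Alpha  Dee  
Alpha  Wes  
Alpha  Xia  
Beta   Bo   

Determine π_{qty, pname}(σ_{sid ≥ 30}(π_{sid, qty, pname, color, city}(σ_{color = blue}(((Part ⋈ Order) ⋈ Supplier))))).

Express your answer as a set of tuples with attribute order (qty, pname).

Part ⋈ Order (natural join on cost, pname): {(22, Alpha, gold, DEN, 30, 39, 22), (22, Alpha, green, NYC, 2, 39, 22), (28, Alpha, blue, DEN, 10, 25, 17), (28, Alpha, blue, DEN, 10, 33, 26), (28, Alpha, grey, DC, 22, 25, 17), (28, Alpha, grey, DC, 22, 33, 26)}
(Part ⋈ Order) ⋈ Supplier (natural join on pname): {(22, Alpha, gold, DEN, 30, 39, 22, Cal), (22, Alpha, gold, DEN, 30, 39, 22, Dee), (22, Alpha, gold, DEN, 30, 39, 22, Wes), (22, Alpha, gold, DEN, 30, 39, 22, Xia), (22, Alpha, green, NYC, 2, 39, 22, Cal), (22, Alpha, green, NYC, 2, 39, 22, Dee), (22, Alpha, green, NYC, 2, 39, 22, Wes), (22, Alpha, green, NYC, 2, 39, 22, Xia), (28, Alpha, blue, DEN, 10, 25, 17, Cal), (28, Alpha, blue, DEN, 10, 25, 17, Dee), (28, Alpha, blue, DEN, 10, 25, 17, Wes), (28, Alpha, blue, DEN, 10, 25, 17, Xia), (28, Alpha, blue, DEN, 10, 33, 26, Cal), (28, Alpha, blue, DEN, 10, 33, 26, Dee), (28, Alpha, blue, DEN, 10, 33, 26, Wes), (28, Alpha, blue, DEN, 10, 33, 26, Xia), (28, Alpha, grey, DC, 22, 25, 17, Cal), (28, Alpha, grey, DC, 22, 25, 17, Dee), (28, Alpha, grey, DC, 22, 25, 17, Wes), (28, Alpha, grey, DC, 22, 25, 17, Xia), (28, Alpha, grey, DC, 22, 33, 26, Cal), (28, Alpha, grey, DC, 22, 33, 26, Dee), (28, Alpha, grey, DC, 22, 33, 26, Wes), (28, Alpha, grey, DC, 22, 33, 26, Xia)}
Selection color = blue: {(28, Alpha, blue, DEN, 10, 25, 17, Cal), (28, Alpha, blue, DEN, 10, 25, 17, Dee), (28, Alpha, blue, DEN, 10, 25, 17, Wes), (28, Alpha, blue, DEN, 10, 25, 17, Xia), (28, Alpha, blue, DEN, 10, 33, 26, Cal), (28, Alpha, blue, DEN, 10, 33, 26, Dee), (28, Alpha, blue, DEN, 10, 33, 26, Wes), (28, Alpha, blue, DEN, 10, 33, 26, Xia)}
π[sid, qty, pname, color, city]: project onto (sid, qty, pname, color, city) (6 duplicate(s) eliminated) → {(25, 17, Alpha, blue, DEN), (33, 26, Alpha, blue, DEN)}
Selection sid ≥ 30: {(33, 26, Alpha, blue, DEN)}
π[qty, pname]: project onto (qty, pname) → {(26, Alpha)}

{(26, Alpha)}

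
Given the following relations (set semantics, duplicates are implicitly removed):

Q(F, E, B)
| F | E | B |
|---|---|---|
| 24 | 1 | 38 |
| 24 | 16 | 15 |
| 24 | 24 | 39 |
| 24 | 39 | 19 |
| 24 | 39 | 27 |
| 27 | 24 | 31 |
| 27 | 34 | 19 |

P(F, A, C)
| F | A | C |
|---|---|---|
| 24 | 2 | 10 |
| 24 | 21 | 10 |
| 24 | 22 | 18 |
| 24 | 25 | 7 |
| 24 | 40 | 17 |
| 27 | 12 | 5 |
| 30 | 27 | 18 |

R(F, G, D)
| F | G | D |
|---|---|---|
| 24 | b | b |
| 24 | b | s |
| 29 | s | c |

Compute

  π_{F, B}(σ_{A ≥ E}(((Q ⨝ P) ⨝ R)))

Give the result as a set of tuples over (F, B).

{(24, 15), (24, 19), (24, 27), (24, 38), (24, 39)}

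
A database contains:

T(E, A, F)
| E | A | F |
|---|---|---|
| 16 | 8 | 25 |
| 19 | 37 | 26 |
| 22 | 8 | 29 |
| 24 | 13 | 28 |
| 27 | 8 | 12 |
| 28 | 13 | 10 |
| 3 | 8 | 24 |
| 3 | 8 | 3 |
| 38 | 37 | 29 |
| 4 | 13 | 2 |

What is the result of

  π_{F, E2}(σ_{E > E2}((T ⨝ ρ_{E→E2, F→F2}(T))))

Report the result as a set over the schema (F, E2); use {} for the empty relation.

ρ[E→E2, F→F2]: schema becomes (E2, A, F2); tuples unchanged.
T ⋈ ρ_{E→E2, F→F2}(T) (natural join on A): {(16, 8, 25, 16, 25), (16, 8, 25, 22, 29), (16, 8, 25, 27, 12), (16, 8, 25, 3, 24), (16, 8, 25, 3, 3), (19, 37, 26, 19, 26), (19, 37, 26, 38, 29), (22, 8, 29, 16, 25), (22, 8, 29, 22, 29), (22, 8, 29, 27, 12), (22, 8, 29, 3, 24), (22, 8, 29, 3, 3), (24, 13, 28, 24, 28), (24, 13, 28, 28, 10), (24, 13, 28, 4, 2), (27, 8, 12, 16, 25), (27, 8, 12, 22, 29), (27, 8, 12, 27, 12), (27, 8, 12, 3, 24), (27, 8, 12, 3, 3), (28, 13, 10, 24, 28), (28, 13, 10, 28, 10), (28, 13, 10, 4, 2), (3, 8, 24, 16, 25), (3, 8, 24, 22, 29), (3, 8, 24, 27, 12), (3, 8, 24, 3, 24), (3, 8, 24, 3, 3), (3, 8, 3, 16, 25), (3, 8, 3, 22, 29), (3, 8, 3, 27, 12), (3, 8, 3, 3, 24), (3, 8, 3, 3, 3), (38, 37, 29, 19, 26), (38, 37, 29, 38, 29), (4, 13, 2, 24, 28), (4, 13, 2, 28, 10), (4, 13, 2, 4, 2)}
Filtering on E > E2 leaves {(16, 8, 25, 3, 24), (16, 8, 25, 3, 3), (22, 8, 29, 16, 25), (22, 8, 29, 3, 24), (22, 8, 29, 3, 3), (24, 13, 28, 4, 2), (27, 8, 12, 16, 25), (27, 8, 12, 22, 29), (27, 8, 12, 3, 24), (27, 8, 12, 3, 3), (28, 13, 10, 24, 28), (28, 13, 10, 4, 2), (38, 37, 29, 19, 26)}.
π_{F, E2} gives {(10, 24), (10, 4), (12, 16), (12, 22), (12, 3), (25, 3), (28, 4), (29, 16), (29, 19), (29, 3)} (3 duplicate(s) eliminated).

{(10, 24), (10, 4), (12, 16), (12, 22), (12, 3), (25, 3), (28, 4), (29, 16), (29, 19), (29, 3)}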